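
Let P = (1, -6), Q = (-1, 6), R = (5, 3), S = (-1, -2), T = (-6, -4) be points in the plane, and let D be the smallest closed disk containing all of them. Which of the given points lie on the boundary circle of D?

Q, R, T

A smallest enclosing disk is always determined by at most three of the input points on its boundary.
The farthest pair is R–T with squared distance 170. The circle on this segment as diameter has centre (-0.5, -0.5) and r² = 170/4 = 42.5.
Check P: distance² to centre = 32.5 ≤ 42.5, so it lies inside.
All remaining points lie in this disk, and no smaller disk contains both endpoints, so this is the minimum enclosing circle.
The points at distance exactly r from the centre are Q, R, T — 3 points.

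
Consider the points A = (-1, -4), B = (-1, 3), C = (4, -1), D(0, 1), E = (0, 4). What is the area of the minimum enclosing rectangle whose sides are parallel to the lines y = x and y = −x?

40.5

In coordinates u = x + y, v = x − y the rectangle is axis-aligned; the map (x,y)→(u,v) scales areas by 2.
u-values: -5, 2, 3, 1, 4; range = 4 − (-5) = 9.
v-values: 3, -4, 5, -1, -4; range = 5 − (-4) = 9.
Area = (9 × 9) / 2 = 40.5.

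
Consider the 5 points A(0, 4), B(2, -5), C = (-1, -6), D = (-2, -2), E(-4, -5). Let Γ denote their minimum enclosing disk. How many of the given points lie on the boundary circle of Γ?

3

A smallest enclosing disk is always determined by at most three of the input points on its boundary.
The minimum enclosing circle is determined by three boundary points: A, C, E.
Their circumcentre is (-61/62, -59/62) with r² = 48985/1922.
The farthest remaining point B is at distance² 48613/1922 ≤ 48985/1922.
The points at distance exactly r from the centre are A, C, E — 3 points.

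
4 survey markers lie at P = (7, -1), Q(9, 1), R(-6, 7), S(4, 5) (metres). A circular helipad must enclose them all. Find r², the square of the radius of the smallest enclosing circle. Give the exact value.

65.25

By Welzl's lemma the MEC is supported by two points (diametrically opposite) or three points (on a circumcircle).
The farthest pair is Q–R with squared distance 261. The circle on this segment as diameter has centre (1.5, 4) and r² = 261/4 = 65.25.
Check P: distance² to centre = 55.25 ≤ 65.25, so it lies inside.
All remaining points lie in this disk, and no smaller disk contains both endpoints, so this is the minimum enclosing circle.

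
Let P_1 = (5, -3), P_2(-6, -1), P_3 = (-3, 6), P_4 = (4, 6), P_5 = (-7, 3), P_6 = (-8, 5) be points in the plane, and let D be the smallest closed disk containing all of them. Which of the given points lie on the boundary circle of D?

The minimum enclosing circle of a finite set is fixed by two of the points (as a diameter) or three (as a circumcircle).
The farthest pair is P_1–P_6 with squared distance 233. The circle on this segment as diameter has centre (-1.5, 1) and r² = 233/4 = 58.25.
Check P_2: distance² to centre = 24.25 ≤ 58.25, so it lies inside.
All remaining points lie in this disk, and no smaller disk contains both endpoints, so this is the minimum enclosing circle.
The points at distance exactly r from the centre are P_1, P_6 — 2 points.

P_1, P_6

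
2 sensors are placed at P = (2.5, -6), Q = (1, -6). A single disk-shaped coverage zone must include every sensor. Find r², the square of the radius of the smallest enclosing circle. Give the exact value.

The smallest circle enclosing two points has them as diameter endpoints.
Centre = midpoint = (1.75, -6); r² = |PQ|²/4 = 2.25/4 = 0.5625.

0.5625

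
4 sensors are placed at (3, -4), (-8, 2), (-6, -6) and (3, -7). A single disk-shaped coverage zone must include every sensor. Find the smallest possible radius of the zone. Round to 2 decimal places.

The minimum enclosing circle of a finite set is fixed by two of the points (as a diameter) or three (as a circumcircle).
The farthest pair is (-8, 2)–(3, -7) with squared distance 202. The circle on this segment as diameter has centre (-2.5, -2.5) and r² = 202/4 = 50.5.
Check (3, -4): distance² to centre = 32.5 ≤ 50.5, so it lies inside.
All remaining points lie in this disk, and no smaller disk contains both endpoints, so this is the minimum enclosing circle.
r = √(50.5) ≈ 7.11.

7.11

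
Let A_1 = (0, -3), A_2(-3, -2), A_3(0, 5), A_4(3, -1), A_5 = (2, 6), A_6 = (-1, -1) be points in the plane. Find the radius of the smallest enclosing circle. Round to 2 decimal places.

By Welzl's lemma the MEC is supported by two points (diametrically opposite) or three points (on a circumcircle).
The minimum enclosing circle is determined by three boundary points: A_1, A_2, A_5.
Their circumcentre is (-5/58, 101/58) with r² = 37825/1682.
The farthest remaining point A_4 is at distance² 28661/1682 ≤ 37825/1682.
r = √(37825/1682) ≈ 4.74.

4.74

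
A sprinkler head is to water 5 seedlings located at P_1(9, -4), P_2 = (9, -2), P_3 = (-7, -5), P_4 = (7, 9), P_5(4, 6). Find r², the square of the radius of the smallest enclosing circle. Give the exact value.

The minimum enclosing circle is determined by three boundary points: P_1, P_3, P_4.
Their circumcentre is (19/30, 41/30) with r² = 44461/450.
The farthest remaining point P_2 is at distance² 36601/450 ≤ 44461/450.

44461/450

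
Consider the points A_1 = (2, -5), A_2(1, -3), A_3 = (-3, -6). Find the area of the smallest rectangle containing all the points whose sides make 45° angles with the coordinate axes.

In coordinates u = x + y, v = x − y the rectangle is axis-aligned; the map (x,y)→(u,v) scales areas by 2.
u-values: -3, -2, -9; range = -2 − (-9) = 7.
v-values: 7, 4, 3; range = 7 − 3 = 4.
Area = (7 × 4) / 2 = 14.

14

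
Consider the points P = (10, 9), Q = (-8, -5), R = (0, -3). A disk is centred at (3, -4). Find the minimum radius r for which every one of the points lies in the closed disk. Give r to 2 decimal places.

14.76

The required radius is the distance from (3, -4) to the farthest point.
Squared distances: 218, 122, 10.
Maximum is 218, attained at P.
r = √218 ≈ 14.76.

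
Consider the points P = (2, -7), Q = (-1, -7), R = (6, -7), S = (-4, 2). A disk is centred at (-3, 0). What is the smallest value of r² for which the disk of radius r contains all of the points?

130

The required radius is the distance from (-3, 0) to the farthest point.
Squared distances: 74, 53, 130, 5.
Maximum is 130, attained at R.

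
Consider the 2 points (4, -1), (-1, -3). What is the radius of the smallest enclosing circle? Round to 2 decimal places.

The smallest circle enclosing two points has them as diameter endpoints.
Centre = midpoint = (1.5, -2); r² = |(4, -1)−(-1, -3)|²/4 = 29/4 = 7.25.
r = √(7.25) ≈ 2.69.

2.69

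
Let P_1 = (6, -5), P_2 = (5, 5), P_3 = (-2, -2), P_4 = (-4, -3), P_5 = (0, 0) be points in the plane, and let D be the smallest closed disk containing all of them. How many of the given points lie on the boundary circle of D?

3

A smallest enclosing disk is always determined by at most three of the input points on its boundary.
The minimum enclosing circle is determined by three boundary points: P_1, P_2, P_4.
Their circumcentre is (169/98, -37/98) with r² = 190385/4802.
The farthest remaining point P_3 is at distance² 79253/4802 ≤ 190385/4802.
The points at distance exactly r from the centre are P_1, P_2, P_4 — 3 points.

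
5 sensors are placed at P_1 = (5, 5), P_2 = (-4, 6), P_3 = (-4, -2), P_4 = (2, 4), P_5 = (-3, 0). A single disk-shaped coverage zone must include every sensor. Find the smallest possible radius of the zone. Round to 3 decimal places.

5.736

The minimum enclosing circle is determined by three boundary points: P_1, P_2, P_3.
Their circumcentre is (1/9, 2) with r² = 2665/81.
The farthest remaining point P_5 is at distance² 1108/81 ≤ 2665/81.
r = √(2665/81) ≈ 5.736.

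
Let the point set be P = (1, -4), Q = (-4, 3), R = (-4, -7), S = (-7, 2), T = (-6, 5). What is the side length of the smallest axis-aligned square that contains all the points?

The bounding box has width 8 and height 12.
An axis-aligned square enclosing the set must have side ≥ max(width, height).
So the minimum side is max(8, 12) = 12.

12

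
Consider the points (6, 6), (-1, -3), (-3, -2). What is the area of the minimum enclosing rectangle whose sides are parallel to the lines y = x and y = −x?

25.5

In coordinates u = x + y, v = x − y the rectangle is axis-aligned; the map (x,y)→(u,v) scales areas by 2.
u-values: 12, -4, -5; range = 12 − (-5) = 17.
v-values: 0, 2, -1; range = 2 − (-1) = 3.
Area = (17 × 3) / 2 = 25.5.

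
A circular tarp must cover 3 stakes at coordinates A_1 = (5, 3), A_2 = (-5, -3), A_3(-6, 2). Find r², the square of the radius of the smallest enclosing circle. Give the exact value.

13481/392

Side lengths²: A_1A_2² = 136, A_1A_3² = 122, A_2A_3² = 26.
Since A_1A_2² = 136 < 122 + 26 = 148, the triangle is acute, so the smallest enclosing circle is the circumcircle.
Circumcentre = (-9/28, 15/28), r² = 13481/392.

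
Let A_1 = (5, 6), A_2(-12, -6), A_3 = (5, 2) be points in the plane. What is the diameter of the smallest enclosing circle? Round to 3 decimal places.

20.809

Side lengths²: A_1A_2² = 433, A_1A_3² = 16, A_2A_3² = 353.
Since A_1A_2² = 433 ≥ 353 + 16 = 369, the angle opposite A_1A_2 is not acute, so the smallest enclosing circle has A_1A_2 as diameter.
Centre = midpoint of A_1A_2 = (-3.5, 0), r² = 433/4 = 108.25.
Diameter = 2r = 2√(108.25) ≈ 20.809.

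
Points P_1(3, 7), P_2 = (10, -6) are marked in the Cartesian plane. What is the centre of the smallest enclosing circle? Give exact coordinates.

(6.5, 0.5)

The smallest circle enclosing two points has them as diameter endpoints.
Centre = midpoint = (6.5, 0.5); r² = |P_1P_2|²/4 = 218/4 = 54.5.
Centre = (6.5, 0.5).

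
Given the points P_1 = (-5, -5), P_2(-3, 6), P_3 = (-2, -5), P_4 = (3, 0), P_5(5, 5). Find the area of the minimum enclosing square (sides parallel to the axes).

The bounding box has width 10 and height 11.
An axis-aligned square enclosing the set must have side ≥ max(width, height).
So the minimum side is max(10, 11) = 11.
Area = 11² = 121.

121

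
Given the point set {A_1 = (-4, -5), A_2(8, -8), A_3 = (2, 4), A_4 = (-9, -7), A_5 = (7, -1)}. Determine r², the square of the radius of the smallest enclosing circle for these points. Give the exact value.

725/9

The minimum enclosing circle is determined by three boundary points: A_2, A_3, A_4.
Their circumcentre is (-1/3, -14/3) with r² = 725/9.
The farthest remaining point A_5 is at distance² 605/9 ≤ 725/9.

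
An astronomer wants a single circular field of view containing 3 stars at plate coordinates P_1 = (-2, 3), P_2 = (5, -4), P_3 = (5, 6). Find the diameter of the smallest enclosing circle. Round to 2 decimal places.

Side lengths²: P_1P_2² = 98, P_1P_3² = 58, P_2P_3² = 100.
Since P_2P_3² = 100 < 98 + 58 = 156, the triangle is acute, so the smallest enclosing circle is the circumcircle.
Circumcentre = (3, 1), r² = 29.
Diameter = 2r = 2√29 ≈ 10.77.

10.77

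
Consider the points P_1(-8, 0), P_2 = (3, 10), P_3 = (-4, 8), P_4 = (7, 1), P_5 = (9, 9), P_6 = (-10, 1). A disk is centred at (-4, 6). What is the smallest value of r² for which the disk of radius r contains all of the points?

178

The required radius is the distance from (-4, 6) to the farthest point.
Squared distances: 52, 65, 4, 146, 178, 61.
Maximum is 178, attained at P_5.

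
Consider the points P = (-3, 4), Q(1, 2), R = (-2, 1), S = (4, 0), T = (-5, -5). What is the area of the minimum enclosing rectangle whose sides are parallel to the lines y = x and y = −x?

77

In coordinates u = x + y, v = x − y the rectangle is axis-aligned; the map (x,y)→(u,v) scales areas by 2.
u-values: 1, 3, -1, 4, -10; range = 4 − (-10) = 14.
v-values: -7, -1, -3, 4, 0; range = 4 − (-7) = 11.
Area = (14 × 11) / 2 = 77.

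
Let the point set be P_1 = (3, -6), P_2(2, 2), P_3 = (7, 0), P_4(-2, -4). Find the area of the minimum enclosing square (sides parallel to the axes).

The bounding box has width 9 and height 8.
An axis-aligned square enclosing the set must have side ≥ max(width, height).
So the minimum side is max(9, 8) = 9.
Area = 9² = 81.

81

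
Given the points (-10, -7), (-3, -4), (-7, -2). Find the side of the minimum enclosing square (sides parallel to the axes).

7

The bounding box has width 7 and height 5.
An axis-aligned square enclosing the set must have side ≥ max(width, height).
So the minimum side is max(7, 5) = 7.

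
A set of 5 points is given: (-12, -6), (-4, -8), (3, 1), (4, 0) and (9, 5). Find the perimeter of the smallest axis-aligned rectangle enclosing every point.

68

Width = max x − min x = 9 − (-12) = 21.
Height = max y − min y = 5 − (-8) = 13.
Perimeter = 2(21 + 13) = 68.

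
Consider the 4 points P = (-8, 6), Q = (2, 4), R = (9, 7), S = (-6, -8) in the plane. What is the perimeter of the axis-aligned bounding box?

Width = max x − min x = 9 − (-8) = 17.
Height = max y − min y = 7 − (-8) = 15.
Perimeter = 2(17 + 15) = 64.

64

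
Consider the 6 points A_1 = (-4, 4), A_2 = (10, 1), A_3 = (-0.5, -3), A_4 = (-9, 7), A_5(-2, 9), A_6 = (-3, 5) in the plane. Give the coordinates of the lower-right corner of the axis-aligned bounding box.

(10, -3)

x-range [-9, 10], y-range [-3, 9].
The lower-right corner is (10, -3).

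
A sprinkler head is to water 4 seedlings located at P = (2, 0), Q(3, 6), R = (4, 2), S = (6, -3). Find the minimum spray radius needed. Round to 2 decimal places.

By Welzl's lemma the MEC is supported by two points (diametrically opposite) or three points (on a circumcircle).
The farthest pair is Q–S with squared distance 90. The circle on this segment as diameter has centre (4.5, 1.5) and r² = 90/4 = 22.5.
Check P: distance² to centre = 8.5 ≤ 22.5, so it lies inside.
All remaining points lie in this disk, and no smaller disk contains both endpoints, so this is the minimum enclosing circle.
r = √(22.5) ≈ 4.74.

4.74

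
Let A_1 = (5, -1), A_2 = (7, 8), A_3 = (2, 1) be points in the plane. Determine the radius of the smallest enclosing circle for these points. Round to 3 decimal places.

Side lengths²: A_1A_2² = 85, A_1A_3² = 13, A_2A_3² = 74.
Since A_1A_2² = 85 < 74 + 13 = 87, the triangle is acute, so the smallest enclosing circle is the circumcircle.
Circumcentre = (363/62, 219/62), r² = 40885/1922.
r = √(40885/1922) ≈ 4.612.

4.612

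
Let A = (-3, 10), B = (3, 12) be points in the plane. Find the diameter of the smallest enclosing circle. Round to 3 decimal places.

The smallest circle enclosing two points has them as diameter endpoints.
Centre = midpoint = (0, 11); r² = |AB|²/4 = 40/4 = 10.
Diameter = 2r = 2√10 ≈ 6.325.

6.325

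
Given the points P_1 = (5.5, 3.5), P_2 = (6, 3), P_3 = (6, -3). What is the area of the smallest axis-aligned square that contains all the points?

42.25

The bounding box has width 0.5 and height 6.5.
An axis-aligned square enclosing the set must have side ≥ max(width, height).
So the minimum side is max(0.5, 6.5) = 6.5.
Area = 6.5² = 42.25.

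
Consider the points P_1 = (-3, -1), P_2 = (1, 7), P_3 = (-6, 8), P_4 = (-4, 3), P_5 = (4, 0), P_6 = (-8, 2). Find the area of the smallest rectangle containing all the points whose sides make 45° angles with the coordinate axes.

126

In coordinates u = x + y, v = x − y the rectangle is axis-aligned; the map (x,y)→(u,v) scales areas by 2.
u-values: -4, 8, 2, -1, 4, -6; range = 8 − (-6) = 14.
v-values: -2, -6, -14, -7, 4, -10; range = 4 − (-14) = 18.
Area = (14 × 18) / 2 = 126.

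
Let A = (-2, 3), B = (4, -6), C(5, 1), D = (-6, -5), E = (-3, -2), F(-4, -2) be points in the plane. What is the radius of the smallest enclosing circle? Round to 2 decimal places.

By Welzl's lemma the MEC is supported by two points (diametrically opposite) or three points (on a circumcircle).
The farthest pair is C–D with squared distance 157. The circle on this segment as diameter has centre (-0.5, -2) and r² = 157/4 = 39.25.
Check A: distance² to centre = 27.25 ≤ 39.25, so it lies inside.
All remaining points lie in this disk, and no smaller disk contains both endpoints, so this is the minimum enclosing circle.
r = √(39.25) ≈ 6.26.

6.26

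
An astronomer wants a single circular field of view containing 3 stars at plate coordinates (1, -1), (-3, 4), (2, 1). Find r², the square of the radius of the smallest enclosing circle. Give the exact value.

Call the three points A, B, C in the order given.
Side lengths²: AB² = 41, AC² = 5, BC² = 34.
Since AB² = 41 ≥ 34 + 5 = 39, the angle opposite AB is not acute, so the smallest enclosing circle has AB as diameter.
Centre = midpoint of AB = (-1, 1.5), r² = 41/4 = 10.25.

10.25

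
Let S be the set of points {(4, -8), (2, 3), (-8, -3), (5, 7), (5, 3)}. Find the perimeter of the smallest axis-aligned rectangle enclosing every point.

56

Width = max x − min x = 5 − (-8) = 13.
Height = max y − min y = 7 − (-8) = 15.
Perimeter = 2(13 + 15) = 56.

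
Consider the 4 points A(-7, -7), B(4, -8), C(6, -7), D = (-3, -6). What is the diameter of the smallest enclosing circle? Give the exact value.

The minimum enclosing circle of a finite set is fixed by two of the points (as a diameter) or three (as a circumcircle).
The farthest pair is A–C with squared distance 169. The circle on this segment as diameter has centre (-0.5, -7) and r² = 169/4 = 42.25.
Check B: distance² to centre = 21.25 ≤ 42.25, so it lies inside.
All remaining points lie in this disk, and no smaller disk contains both endpoints, so this is the minimum enclosing circle.
Diameter = 2r = 2√(42.25) = 13.

13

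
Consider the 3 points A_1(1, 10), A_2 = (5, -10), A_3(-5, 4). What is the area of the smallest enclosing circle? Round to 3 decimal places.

Side lengths²: A_1A_2² = 416, A_1A_3² = 72, A_2A_3² = 296.
Since A_1A_2² = 416 ≥ 296 + 72 = 368, the angle opposite A_1A_2 is not acute, so the smallest enclosing circle has A_1A_2 as diameter.
Centre = midpoint of A_1A_2 = (3, 0), r² = 416/4 = 104.
Area = π·r² = π·104 ≈ 326.726.

326.726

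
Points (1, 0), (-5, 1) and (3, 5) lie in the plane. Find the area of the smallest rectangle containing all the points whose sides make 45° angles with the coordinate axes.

42

In coordinates u = x + y, v = x − y the rectangle is axis-aligned; the map (x,y)→(u,v) scales areas by 2.
u-values: 1, -4, 8; range = 8 − (-4) = 12.
v-values: 1, -6, -2; range = 1 − (-6) = 7.
Area = (12 × 7) / 2 = 42.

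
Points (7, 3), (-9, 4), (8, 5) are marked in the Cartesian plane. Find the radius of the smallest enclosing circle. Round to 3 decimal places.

Call the three points A, B, C in the order given.
Side lengths²: AB² = 257, AC² = 5, BC² = 290.
Since BC² = 290 ≥ 257 + 5 = 262, the angle opposite BC is not acute, so the smallest enclosing circle has BC as diameter.
Centre = midpoint of BC = (-0.5, 4.5), r² = 290/4 = 72.5.
r = √(72.5) ≈ 8.515.

8.515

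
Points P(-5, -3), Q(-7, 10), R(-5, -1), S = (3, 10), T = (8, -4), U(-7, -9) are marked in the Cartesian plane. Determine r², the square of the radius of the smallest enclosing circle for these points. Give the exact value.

The minimum enclosing circle of a finite set is fixed by two of the points (as a diameter) or three (as a circumcircle).
The minimum enclosing circle is determined by three boundary points: Q, T, U.
Their circumcentre is (-11/6, 0.5) with r² = 2105/18.
The farthest remaining point S is at distance² 2045/18 ≤ 2105/18.

2105/18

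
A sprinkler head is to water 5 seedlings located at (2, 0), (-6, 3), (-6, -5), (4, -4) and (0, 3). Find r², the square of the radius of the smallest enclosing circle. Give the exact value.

The minimum enclosing circle is determined by three boundary points: (-6, 3), (-6, -5), (4, -4).
Their circumcentre is (-1.35, -1) with r² = 37.6225.
The farthest remaining point (0, 3) is at distance² 17.8225 ≤ 37.6225.

37.6225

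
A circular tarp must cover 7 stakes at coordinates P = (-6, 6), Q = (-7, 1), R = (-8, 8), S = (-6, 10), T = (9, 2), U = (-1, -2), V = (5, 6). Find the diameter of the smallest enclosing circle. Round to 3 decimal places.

By Welzl's lemma the MEC is supported by two points (diametrically opposite) or three points (on a circumcircle).
The farthest pair is R–T with squared distance 325. The circle on this segment as diameter has centre (0.5, 5) and r² = 325/4 = 81.25.
Check P: distance² to centre = 43.25 ≤ 81.25, so it lies inside.
All remaining points lie in this disk, and no smaller disk contains both endpoints, so this is the minimum enclosing circle.
Diameter = 2r = 2√(81.25) ≈ 18.028.

18.028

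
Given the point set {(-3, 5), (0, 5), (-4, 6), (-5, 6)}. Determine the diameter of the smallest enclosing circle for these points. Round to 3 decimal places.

A smallest enclosing disk is always determined by at most three of the input points on its boundary.
The farthest pair is (0, 5)–(-5, 6) with squared distance 26. The circle on this segment as diameter has centre (-2.5, 5.5) and r² = 26/4 = 6.5.
Check (-3, 5): distance² to centre = 0.5 ≤ 6.5, so it lies inside.
All remaining points lie in this disk, and no smaller disk contains both endpoints, so this is the minimum enclosing circle.
Diameter = 2r = 2√(6.5) ≈ 5.099.

5.099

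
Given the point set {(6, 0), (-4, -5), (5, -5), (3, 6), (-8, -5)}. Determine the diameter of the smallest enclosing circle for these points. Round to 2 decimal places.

15.81

The minimum enclosing circle is determined by three boundary points: (5, -5), (3, 6), (-8, -5).
Their circumcentre is (-1.5, -0.5) with r² = 62.5.
The farthest remaining point (6, 0) is at distance² 56.5 ≤ 62.5.
Diameter = 2r = 2√(62.5) ≈ 15.81.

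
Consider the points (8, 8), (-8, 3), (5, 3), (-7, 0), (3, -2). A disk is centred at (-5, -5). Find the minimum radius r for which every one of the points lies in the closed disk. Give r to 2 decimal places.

The required radius is the distance from (-5, -5) to the farthest point.
Squared distances: 338, 73, 164, 29, 73.
Maximum is 338, attained at (8, 8).
r = √338 ≈ 18.38.

18.38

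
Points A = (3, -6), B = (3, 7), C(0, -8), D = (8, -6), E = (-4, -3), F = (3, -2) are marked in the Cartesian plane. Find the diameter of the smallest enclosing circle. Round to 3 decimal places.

15.412

A smallest enclosing disk is always determined by at most three of the input points on its boundary.
The minimum enclosing circle is determined by three boundary points: B, C, D.
Their circumcentre is (46/19, -13/19) with r² = 21437/361.
The farthest remaining point E is at distance² 16820/361 ≤ 21437/361.
Diameter = 2r = 2√(21437/361) ≈ 15.412.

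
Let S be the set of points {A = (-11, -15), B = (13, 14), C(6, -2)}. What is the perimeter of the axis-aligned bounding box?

106

Width = max x − min x = 13 − (-11) = 24.
Height = max y − min y = 14 − (-15) = 29.
Perimeter = 2(24 + 29) = 106.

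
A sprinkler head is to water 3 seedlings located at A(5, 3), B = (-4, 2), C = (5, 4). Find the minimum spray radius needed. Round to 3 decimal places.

Side lengths²: AB² = 82, AC² = 1, BC² = 85.
Since BC² = 85 ≥ 82 + 1 = 83, the angle opposite BC is not acute, so the smallest enclosing circle has BC as diameter.
Centre = midpoint of BC = (0.5, 3), r² = 85/4 = 21.25.
r = √(21.25) ≈ 4.610.

4.610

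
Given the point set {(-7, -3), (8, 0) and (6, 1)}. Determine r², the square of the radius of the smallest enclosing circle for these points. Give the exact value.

58.5

Call the three points A, B, C in the order given.
Side lengths²: AB² = 234, AC² = 185, BC² = 5.
Since AB² = 234 ≥ 185 + 5 = 190, the angle opposite AB is not acute, so the smallest enclosing circle has AB as diameter.
Centre = midpoint of AB = (0.5, -1.5), r² = 234/4 = 58.5.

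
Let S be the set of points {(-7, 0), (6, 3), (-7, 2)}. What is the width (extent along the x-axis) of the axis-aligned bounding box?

max x = 6, min x = -7, so width = 13.

13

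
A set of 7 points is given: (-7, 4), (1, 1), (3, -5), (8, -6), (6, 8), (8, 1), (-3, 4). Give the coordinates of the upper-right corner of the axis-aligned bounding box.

(8, 8)

x-range [-7, 8], y-range [-6, 8].
The upper-right corner is (8, 8).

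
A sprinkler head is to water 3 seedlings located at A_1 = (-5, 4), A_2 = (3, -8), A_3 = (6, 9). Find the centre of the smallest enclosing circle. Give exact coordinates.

(134/43, 32/43)

Side lengths²: A_1A_2² = 208, A_1A_3² = 146, A_2A_3² = 298.
Since A_2A_3² = 298 < 208 + 146 = 354, the triangle is acute, so the smallest enclosing circle is the circumcircle.
Circumcentre = (134/43, 32/43), r² = 141401/1849.
Centre = (134/43, 32/43).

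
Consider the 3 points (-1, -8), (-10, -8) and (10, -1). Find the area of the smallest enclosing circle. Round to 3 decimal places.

352.644

Call the three points A, B, C in the order given.
Side lengths²: AB² = 81, AC² = 170, BC² = 449.
Since BC² = 449 ≥ 170 + 81 = 251, the angle opposite BC is not acute, so the smallest enclosing circle has BC as diameter.
Centre = midpoint of BC = (0, -4.5), r² = 449/4 = 112.25.
Area = π·r² = π·112.25 ≈ 352.644.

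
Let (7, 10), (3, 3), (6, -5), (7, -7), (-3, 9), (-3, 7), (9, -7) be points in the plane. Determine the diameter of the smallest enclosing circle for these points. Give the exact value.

The minimum enclosing circle of a finite set is fixed by two of the points (as a diameter) or three (as a circumcircle).
The farthest pair is (-3, 9)–(9, -7) with squared distance 400. The circle on this segment as diameter has centre (3, 1) and r² = 400/4 = 100.
Check (7, 10): distance² to centre = 97 ≤ 100, so it lies inside.
All remaining points lie in this disk, and no smaller disk contains both endpoints, so this is the minimum enclosing circle.
Diameter = 2r = 2√100 = 20.

20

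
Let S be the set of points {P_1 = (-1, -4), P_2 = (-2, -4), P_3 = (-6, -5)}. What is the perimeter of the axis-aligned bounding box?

Width = max x − min x = -1 − (-6) = 5.
Height = max y − min y = -4 − (-5) = 1.
Perimeter = 2(5 + 1) = 12.

12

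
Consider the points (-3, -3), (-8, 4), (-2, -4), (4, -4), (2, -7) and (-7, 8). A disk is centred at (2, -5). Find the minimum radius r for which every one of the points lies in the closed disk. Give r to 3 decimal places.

15.811

The required radius is the distance from (2, -5) to the farthest point.
Squared distances: 29, 181, 17, 5, 4, 250.
Maximum is 250, attained at (-7, 8).
r = √250 ≈ 15.811.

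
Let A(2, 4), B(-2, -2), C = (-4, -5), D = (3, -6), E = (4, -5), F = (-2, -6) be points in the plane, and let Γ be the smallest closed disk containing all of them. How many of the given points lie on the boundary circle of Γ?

3

By Welzl's lemma the MEC is supported by two points (diametrically opposite) or three points (on a circumcircle).
The minimum enclosing circle is determined by three boundary points: A, C, D.
Their circumcentre is (5/46, -57/46) with r² = 32825/1058.
The farthest remaining point E is at distance² 30985/1058 ≤ 32825/1058.
The points at distance exactly r from the centre are A, C, D — 3 points.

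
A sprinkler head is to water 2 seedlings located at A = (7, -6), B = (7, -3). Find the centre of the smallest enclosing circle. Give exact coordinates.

(7, -4.5)

The smallest circle enclosing two points has them as diameter endpoints.
Centre = midpoint = (7, -4.5); r² = |AB|²/4 = 9/4 = 2.25.
Centre = (7, -4.5).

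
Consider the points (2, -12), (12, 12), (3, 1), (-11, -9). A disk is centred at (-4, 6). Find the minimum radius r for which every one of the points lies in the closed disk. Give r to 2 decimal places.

The required radius is the distance from (-4, 6) to the farthest point.
Squared distances: 360, 292, 74, 274.
Maximum is 360, attained at (2, -12).
r = √360 ≈ 18.97.

18.97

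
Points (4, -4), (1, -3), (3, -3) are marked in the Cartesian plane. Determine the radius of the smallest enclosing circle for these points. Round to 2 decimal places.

Call the three points A, B, C in the order given.
Side lengths²: AB² = 10, AC² = 2, BC² = 4.
Since AB² = 10 ≥ 4 + 2 = 6, the angle opposite AB is not acute, so the smallest enclosing circle has AB as diameter.
Centre = midpoint of AB = (2.5, -3.5), r² = 10/4 = 2.5.
r = √(2.5) ≈ 1.58.

1.58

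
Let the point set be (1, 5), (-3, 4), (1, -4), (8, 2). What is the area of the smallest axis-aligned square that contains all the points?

121

The bounding box has width 11 and height 9.
An axis-aligned square enclosing the set must have side ≥ max(width, height).
So the minimum side is max(11, 9) = 11.
Area = 11² = 121.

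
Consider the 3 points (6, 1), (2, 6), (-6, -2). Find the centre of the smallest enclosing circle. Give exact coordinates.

Call the three points A, B, C in the order given.
Side lengths²: AB² = 41, AC² = 153, BC² = 128.
Since AC² = 153 < 128 + 41 = 169, the triangle is acute, so the smallest enclosing circle is the circumcircle.
Circumcentre = (-1/6, 1/6), r² = 697/18.
Centre = (-1/6, 1/6).

(-1/6, 1/6)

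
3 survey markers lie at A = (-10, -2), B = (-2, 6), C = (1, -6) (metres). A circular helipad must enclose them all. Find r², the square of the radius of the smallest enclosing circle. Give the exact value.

Side lengths²: AB² = 128, AC² = 137, BC² = 153.
Since BC² = 153 < 137 + 128 = 265, the triangle is acute, so the smallest enclosing circle is the circumcircle.
Circumcentre = (-3.3, -0.7), r² = 46.58.

46.58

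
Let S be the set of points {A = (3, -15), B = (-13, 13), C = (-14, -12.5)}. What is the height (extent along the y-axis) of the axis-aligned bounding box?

28

max y = 13, min y = -15, so height = 28.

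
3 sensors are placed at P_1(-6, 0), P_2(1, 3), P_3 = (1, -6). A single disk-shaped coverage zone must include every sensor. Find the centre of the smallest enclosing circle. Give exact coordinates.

(-17/14, -1.5)

Side lengths²: P_1P_2² = 58, P_1P_3² = 85, P_2P_3² = 81.
Since P_1P_3² = 85 < 81 + 58 = 139, the triangle is acute, so the smallest enclosing circle is the circumcircle.
Circumcentre = (-17/14, -1.5), r² = 2465/98.
Centre = (-17/14, -1.5).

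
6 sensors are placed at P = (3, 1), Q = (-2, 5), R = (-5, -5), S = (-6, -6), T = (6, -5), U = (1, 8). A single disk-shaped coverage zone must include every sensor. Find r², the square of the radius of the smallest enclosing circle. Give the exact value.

70325/1058

A smallest enclosing disk is always determined by at most three of the input points on its boundary.
The minimum enclosing circle is determined by three boundary points: S, T, U.
Their circumcentre is (-21/46, -1/46) with r² = 70325/1058.
The farthest remaining point R is at distance² 48061/1058 ≤ 70325/1058.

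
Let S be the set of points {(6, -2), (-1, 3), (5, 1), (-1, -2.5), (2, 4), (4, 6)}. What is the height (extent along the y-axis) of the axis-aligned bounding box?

8.5

max y = 6, min y = -2.5, so height = 8.5.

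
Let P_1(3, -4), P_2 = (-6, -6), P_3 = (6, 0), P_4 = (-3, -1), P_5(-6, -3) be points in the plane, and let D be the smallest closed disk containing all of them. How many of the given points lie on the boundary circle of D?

The minimum enclosing circle of a finite set is fixed by two of the points (as a diameter) or three (as a circumcircle).
The farthest pair is P_2–P_3 with squared distance 180. The circle on this segment as diameter has centre (0, -3) and r² = 180/4 = 45.
Check P_1: distance² to centre = 10 ≤ 45, so it lies inside.
All remaining points lie in this disk, and no smaller disk contains both endpoints, so this is the minimum enclosing circle.
The points at distance exactly r from the centre are P_2, P_3 — 2 points.

2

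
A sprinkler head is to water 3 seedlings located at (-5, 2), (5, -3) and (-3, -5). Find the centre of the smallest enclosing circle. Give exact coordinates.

(0, -0.5)

Call the three points A, B, C in the order given.
Side lengths²: AB² = 125, AC² = 53, BC² = 68.
Since AB² = 125 ≥ 68 + 53 = 121, the angle opposite AB is not acute, so the smallest enclosing circle has AB as diameter.
Centre = midpoint of AB = (0, -0.5), r² = 125/4 = 31.25.
Centre = (0, -0.5).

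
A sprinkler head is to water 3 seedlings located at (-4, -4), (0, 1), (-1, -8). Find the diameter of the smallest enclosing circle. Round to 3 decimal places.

9.055

Call the three points A, B, C in the order given.
Side lengths²: AB² = 41, AC² = 25, BC² = 82.
Since BC² = 82 ≥ 41 + 25 = 66, the angle opposite BC is not acute, so the smallest enclosing circle has BC as diameter.
Centre = midpoint of BC = (-0.5, -3.5), r² = 82/4 = 20.5.
Diameter = 2r = 2√(20.5) ≈ 9.055.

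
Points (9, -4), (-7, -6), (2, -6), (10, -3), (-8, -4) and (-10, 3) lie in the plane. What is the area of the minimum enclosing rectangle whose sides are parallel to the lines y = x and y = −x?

260

In coordinates u = x + y, v = x − y the rectangle is axis-aligned; the map (x,y)→(u,v) scales areas by 2.
u-values: 5, -13, -4, 7, -12, -7; range = 7 − (-13) = 20.
v-values: 13, -1, 8, 13, -4, -13; range = 13 − (-13) = 26.
Area = (20 × 26) / 2 = 260.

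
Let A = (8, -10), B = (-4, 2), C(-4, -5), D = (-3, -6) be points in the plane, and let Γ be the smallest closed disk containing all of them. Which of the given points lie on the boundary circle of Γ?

By Welzl's lemma the MEC is supported by two points (diametrically opposite) or three points (on a circumcircle).
The farthest pair is A–B with squared distance 288. The circle on this segment as diameter has centre (2, -4) and r² = 288/4 = 72.
Check C: distance² to centre = 37 ≤ 72, so it lies inside.
All remaining points lie in this disk, and no smaller disk contains both endpoints, so this is the minimum enclosing circle.
The points at distance exactly r from the centre are A, B — 2 points.

A, B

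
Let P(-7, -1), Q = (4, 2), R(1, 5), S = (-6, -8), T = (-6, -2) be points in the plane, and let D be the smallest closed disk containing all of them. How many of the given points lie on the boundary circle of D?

By Welzl's lemma the MEC is supported by two points (diametrically opposite) or three points (on a circumcircle).
The farthest pair is R–S with squared distance 218. The circle on this segment as diameter has centre (-2.5, -1.5) and r² = 218/4 = 54.5.
Check P: distance² to centre = 20.5 ≤ 54.5, so it lies inside.
All remaining points lie in this disk, and no smaller disk contains both endpoints, so this is the minimum enclosing circle.
The points at distance exactly r from the centre are Q, R, S — 3 points.

3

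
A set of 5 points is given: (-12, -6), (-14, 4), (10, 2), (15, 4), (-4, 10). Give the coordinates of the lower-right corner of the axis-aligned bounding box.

x-range [-14, 15], y-range [-6, 10].
The lower-right corner is (15, -6).

(15, -6)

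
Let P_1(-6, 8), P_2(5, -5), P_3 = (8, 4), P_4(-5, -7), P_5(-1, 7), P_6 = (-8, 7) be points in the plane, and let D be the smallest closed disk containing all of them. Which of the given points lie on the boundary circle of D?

By Welzl's lemma the MEC is supported by two points (diametrically opposite) or three points (on a circumcircle).
The minimum enclosing circle is determined by three boundary points: P_3, P_4, P_6.
Their circumcentre is (-69/86, 105/86) with r² = 315085/3698.
The farthest remaining point P_1 is at distance² 269849/3698 ≤ 315085/3698.
The points at distance exactly r from the centre are P_3, P_4, P_6 — 3 points.

P_3, P_4, P_6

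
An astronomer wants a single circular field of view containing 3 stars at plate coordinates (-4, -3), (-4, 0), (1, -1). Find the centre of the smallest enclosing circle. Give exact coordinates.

Call the three points A, B, C in the order given.
Side lengths²: AB² = 9, AC² = 29, BC² = 26.
Since AC² = 29 < 26 + 9 = 35, the triangle is acute, so the smallest enclosing circle is the circumcircle.
Circumcentre = (-1.7, -1.5), r² = 7.54.
Centre = (-1.7, -1.5).

(-1.7, -1.5)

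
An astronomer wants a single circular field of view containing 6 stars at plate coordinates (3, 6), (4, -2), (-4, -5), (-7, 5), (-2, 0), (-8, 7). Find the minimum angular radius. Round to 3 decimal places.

By Welzl's lemma the MEC is supported by two points (diametrically opposite) or three points (on a circumcircle).
The minimum enclosing circle is determined by three boundary points: (4, -2), (-4, -5), (-8, 7).
Their circumcentre is (-13/6, 41/18) with r² = 9125/162.
The farthest remaining point (3, 6) is at distance² 6569/162 ≤ 9125/162.
r = √(9125/162) ≈ 7.505.

7.505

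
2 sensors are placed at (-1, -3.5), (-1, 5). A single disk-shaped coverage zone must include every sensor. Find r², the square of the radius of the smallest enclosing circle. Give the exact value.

18.0625

The smallest circle enclosing two points has them as diameter endpoints.
Centre = midpoint = (-1, 0.75); r² = |(-1, -3.5)−(-1, 5)|²/4 = 72.25/4 = 18.0625.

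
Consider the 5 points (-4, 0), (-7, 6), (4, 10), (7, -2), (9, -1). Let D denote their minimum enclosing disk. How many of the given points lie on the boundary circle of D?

2

A smallest enclosing disk is always determined by at most three of the input points on its boundary.
The farthest pair is (-7, 6)–(9, -1) with squared distance 305. The circle on this segment as diameter has centre (1, 2.5) and r² = 305/4 = 76.25.
Check (-4, 0): distance² to centre = 31.25 ≤ 76.25, so it lies inside.
All remaining points lie in this disk, and no smaller disk contains both endpoints, so this is the minimum enclosing circle.
The points at distance exactly r from the centre are (-7, 6), (9, -1) — 2 points.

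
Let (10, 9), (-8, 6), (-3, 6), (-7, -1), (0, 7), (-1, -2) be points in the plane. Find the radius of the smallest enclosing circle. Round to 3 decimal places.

The farthest pair is (10, 9)–(-7, -1) with squared distance 389. The circle on this segment as diameter has centre (1.5, 4) and r² = 389/4 = 97.25.
Check (-8, 6): distance² to centre = 94.25 ≤ 97.25, so it lies inside.
All remaining points lie in this disk, and no smaller disk contains both endpoints, so this is the minimum enclosing circle.
r = √(97.25) ≈ 9.862.

9.862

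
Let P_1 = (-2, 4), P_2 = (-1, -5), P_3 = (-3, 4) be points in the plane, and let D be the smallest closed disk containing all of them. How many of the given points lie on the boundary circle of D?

Side lengths²: P_1P_2² = 82, P_1P_3² = 1, P_2P_3² = 85.
Since P_2P_3² = 85 ≥ 82 + 1 = 83, the angle opposite P_2P_3 is not acute, so the smallest enclosing circle has P_2P_3 as diameter.
Centre = midpoint of P_2P_3 = (-2, -0.5), r² = 85/4 = 21.25.
The points at distance exactly r from the centre are P_2, P_3 — 2 points.

2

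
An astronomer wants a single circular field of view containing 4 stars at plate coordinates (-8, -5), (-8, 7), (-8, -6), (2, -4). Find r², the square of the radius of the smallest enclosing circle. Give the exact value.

57.46

The minimum enclosing circle is determined by three boundary points: (-8, 7), (-8, -6), (2, -4).
Their circumcentre is (-4.1, 0.5) with r² = 57.46.
The farthest remaining point (-8, -5) is at distance² 45.46 ≤ 57.46.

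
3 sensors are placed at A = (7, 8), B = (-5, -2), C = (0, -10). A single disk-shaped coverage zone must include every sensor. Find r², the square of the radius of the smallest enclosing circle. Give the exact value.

Side lengths²: AB² = 244, AC² = 373, BC² = 89.
Since AC² = 373 ≥ 244 + 89 = 333, the angle opposite AC is not acute, so the smallest enclosing circle has AC as diameter.
Centre = midpoint of AC = (3.5, -1), r² = 373/4 = 93.25.

93.25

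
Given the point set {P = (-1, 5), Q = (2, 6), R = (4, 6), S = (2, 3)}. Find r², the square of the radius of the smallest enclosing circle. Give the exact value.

A smallest enclosing disk is always determined by at most three of the input points on its boundary.
The farthest pair is P–R with squared distance 26. The circle on this segment as diameter has centre (1.5, 5.5) and r² = 26/4 = 6.5.
Check Q: distance² to centre = 0.5 ≤ 6.5, so it lies inside.
All remaining points lie in this disk, and no smaller disk contains both endpoints, so this is the minimum enclosing circle.

6.5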